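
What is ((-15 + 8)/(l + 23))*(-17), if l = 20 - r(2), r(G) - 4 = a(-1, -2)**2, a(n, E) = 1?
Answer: 119/38 ≈ 3.1316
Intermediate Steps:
r(G) = 5 (r(G) = 4 + 1**2 = 4 + 1 = 5)
l = 15 (l = 20 - 1*5 = 20 - 5 = 15)
((-15 + 8)/(l + 23))*(-17) = ((-15 + 8)/(15 + 23))*(-17) = -7/38*(-17) = 119/38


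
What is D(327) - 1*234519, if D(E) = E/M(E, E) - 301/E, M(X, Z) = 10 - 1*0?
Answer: -766773211/3270 ≈ -2.3449e+5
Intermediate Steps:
M(X, Z) = 10 (M(X, Z) = 10 + 0 = 10)
D(E) = -301/E + E/10 (D(E) = E/10 - 301/E = -301/E + E/10)
D(327) - 1*234519 = (-301/327 + (⅒)*327) - 1*234519 = (-301*1/327 + 327/10) - 234519 = (-301/327 + 327/10) - 234519 = 103919/3270 - 234519 = -766773211/3270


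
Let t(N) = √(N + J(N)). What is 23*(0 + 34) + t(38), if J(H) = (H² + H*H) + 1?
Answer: 782 + √2927 ≈ 836.10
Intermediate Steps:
J(H) = 1 + 2*H² (J(H) = (H² + H²) + 1 = 2*H² + 1 = 1 + 2*H²)
t(N) = √(1 + N + 2*N²) (t(N) = √(N + (1 + 2*N²)) = √(1 + N + 2*N²))
23*(0 + 34) + t(38) = 23*(0 + 34) + √(1 + 38 + 2*38²) = 23*34 + √(1 + 38 + 2*1444) = 782 + √(1 + 38 + 2888) = 782 + √2927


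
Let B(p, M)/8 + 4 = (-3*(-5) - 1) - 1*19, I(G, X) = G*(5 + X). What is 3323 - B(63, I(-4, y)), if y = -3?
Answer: 3395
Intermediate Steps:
B(p, M) = -72 (B(p, M) = -32 + 8*((-3*(-5) - 1) - 1*19) = -32 + 8*((15 - 1) - 19) = -32 + 8*(14 - 19) = -32 + 8*(-5) = -32 - 40 = -72)
3323 - B(63, I(-4, y)) = 3323 - 1*(-72) = 3323 + 72 = 3395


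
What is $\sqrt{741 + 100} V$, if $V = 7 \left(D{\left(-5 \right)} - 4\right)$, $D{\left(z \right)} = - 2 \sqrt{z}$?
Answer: $-812 - 406 i \sqrt{5} \approx -812.0 - 907.84 i$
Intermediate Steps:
$V = -28 - 14 i \sqrt{5}$ ($V = 7 \left(- 2 \sqrt{-5} - 4\right) = 7 \left(- 2 i \sqrt{5} - 4\right) = 7 \left(-4 - 2 i \sqrt{5}\right) = -28 - 14 i \sqrt{5} \approx -28.0 - 31.305 i$)
$\sqrt{741 + 100} V = \sqrt{741 + 100} \left(-28 - 14 i \sqrt{5}\right) = \sqrt{841} \left(-28 - 14 i \sqrt{5}\right) = 29 \left(-28 - 14 i \sqrt{5}\right) = -812 - 406 i \sqrt{5}$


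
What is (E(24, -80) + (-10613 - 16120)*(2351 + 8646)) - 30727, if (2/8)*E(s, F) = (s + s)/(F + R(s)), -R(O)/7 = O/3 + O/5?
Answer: -15582717044/53 ≈ -2.9401e+8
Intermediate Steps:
R(O) = -56*O/15 (R(O) = -7*(O/3 + O/5) = -56*O/15)
E(s, F) = 8*s/(F - 56*s/15) (E(s, F) = 4*((s + s)/(F - 56*s/15)) = 4*((2*s)/(F - 56*s/15)) = 4*(2*s/(F - 56*s/15)) = 8*s/(F - 56*s/15))
(E(24, -80) + (-10613 - 16120)*(2351 + 8646)) - 30727 = (120*24/(-56*24 + 15*(-80)) + (-10613 - 16120)*(2351 + 8646)) - 30727 = (120*24/(-1344 - 1200) - 26733*10997) - 30727 = (120*24/(-2544) - 293982801) - 30727 = (120*24*(-1/2544) - 293982801) - 30727 = (-60/53 - 293982801) - 30727 = -15581088513/53 - 30727 = -15582717044/53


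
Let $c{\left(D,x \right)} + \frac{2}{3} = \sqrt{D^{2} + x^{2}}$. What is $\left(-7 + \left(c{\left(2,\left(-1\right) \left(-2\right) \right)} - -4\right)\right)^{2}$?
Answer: $\frac{193}{9} - \frac{44 \sqrt{2}}{3} \approx 0.70265$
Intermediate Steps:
$c{\left(D,x \right)} = - \frac{2}{3} + \sqrt{D^{2} + x^{2}}$
$\left(-7 + \left(c{\left(2,\left(-1\right) \left(-2\right) \right)} - -4\right)\right)^{2} = \left(-7 - \left(- \frac{10}{3} - \sqrt{2^{2} + \left(\left(-1\right) \left(-2\right)\right)^{2}}\right)\right)^{2} = \left(-7 + \left(\left(- \frac{2}{3} + \sqrt{4 + 2^{2}}\right) + 4\right)\right)^{2} = \left(-7 + \left(\left(- \frac{2}{3} + \sqrt{4 + 4}\right) + 4\right)\right)^{2} = \left(-7 + \left(\left(- \frac{2}{3} + \sqrt{8}\right) + 4\right)\right)^{2} = \left(-7 + \left(\left(- \frac{2}{3} + 2 \sqrt{2}\right) + 4\right)\right)^{2} = \left(-7 + \left(\frac{10}{3} + 2 \sqrt{2}\right)\right)^{2} = \left(- \frac{11}{3} + 2 \sqrt{2}\right)^{2}$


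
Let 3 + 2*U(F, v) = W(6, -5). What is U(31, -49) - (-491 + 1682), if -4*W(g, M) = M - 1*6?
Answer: -9529/8 ≈ -1191.1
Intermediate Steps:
W(g, M) = 3/2 - M/4 (W(g, M) = -(M - 1*6)/4 = -(M - 6)/4 = -(-6 + M)/4 = 3/2 - M/4)
U(F, v) = -⅛ (U(F, v) = -3/2 + (3/2 - ¼*(-5))/2 = -3/2 + (3/2 + 5/4)/2 = -3/2 + (½)*(11/4) = -3/2 + 11/8 = -⅛)
U(31, -49) - (-491 + 1682) = -⅛ - (-491 + 1682) = -⅛ - 1*1191 = -⅛ - 1191 = -9529/8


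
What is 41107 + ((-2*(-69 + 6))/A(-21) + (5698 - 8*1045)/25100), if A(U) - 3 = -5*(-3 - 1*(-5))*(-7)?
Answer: 37661662187/916150 ≈ 41109.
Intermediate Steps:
A(U) = 73 (A(U) = 3 - 5*(-3 - 1*(-5))*(-7) = 3 - 5*(-3 + 5)*(-7) = 3 - 5*2*(-7) = 3 - 10*(-7) = 3 + 70 = 73)
41107 + ((-2*(-69 + 6))/A(-21) + (5698 - 8*1045)/25100) = 41107 + (-2*(-69 + 6)/73 + (5698 - 8*1045)/25100) = 41107 + (-2*(-63)*(1/73) + (5698 - 1*8360)*(1/25100)) = 41107 + (126*(1/73) + (5698 - 8360)*(1/25100)) = 41107 + (126/73 - 2662*1/25100) = 41107 + (126/73 - 1331/12550) = 41107 + 1484137/916150 = 37661662187/916150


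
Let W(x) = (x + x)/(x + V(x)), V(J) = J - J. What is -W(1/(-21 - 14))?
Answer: -2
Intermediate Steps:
V(J) = 0
W(x) = 2 (W(x) = (x + x)/(x + 0) = (2*x)/x = 2)
-W(1/(-21 - 14)) = -1*2 = -2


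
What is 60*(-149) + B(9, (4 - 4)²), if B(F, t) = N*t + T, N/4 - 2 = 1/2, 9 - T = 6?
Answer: -8937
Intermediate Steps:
T = 3 (T = 9 - 1*6 = 9 - 6 = 3)
N = 10 (N = 8 + 4/2 = 8 + 4*(½) = 8 + 2 = 10)
B(F, t) = 3 + 10*t (B(F, t) = 10*t + 3 = 3 + 10*t)
60*(-149) + B(9, (4 - 4)²) = 60*(-149) + (3 + 10*(4 - 4)²) = -8940 + (3 + 10*0²) = -8940 + (3 + 10*0) = -8940 + (3 + 0) = -8940 + 3 = -8937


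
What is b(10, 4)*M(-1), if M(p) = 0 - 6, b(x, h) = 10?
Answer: -60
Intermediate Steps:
M(p) = -6
b(10, 4)*M(-1) = 10*(-6) = -60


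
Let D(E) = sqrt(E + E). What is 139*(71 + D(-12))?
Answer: 9869 + 278*I*sqrt(6) ≈ 9869.0 + 680.96*I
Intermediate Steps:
D(E) = sqrt(2)*sqrt(E) (D(E) = sqrt(2*E) = sqrt(2)*sqrt(E))
139*(71 + D(-12)) = 139*(71 + sqrt(2)*sqrt(-12)) = 139*(71 + sqrt(2)*(2*I*sqrt(3))) = 139*(71 + 2*I*sqrt(6)) = 9869 + 278*I*sqrt(6)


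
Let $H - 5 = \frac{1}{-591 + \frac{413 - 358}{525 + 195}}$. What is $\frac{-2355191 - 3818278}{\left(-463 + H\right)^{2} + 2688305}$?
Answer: $- \frac{14900323154741127}{6994801095138863} \approx -2.1302$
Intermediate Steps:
$H = \frac{425321}{85093}$ ($H = 5 + \frac{1}{-591 + \frac{413 - 358}{525 + 195}} = 5 + \frac{1}{-591 + \frac{55}{720}} = 5 + \frac{1}{-591 + 55 \cdot \frac{1}{720}} = 5 + \frac{1}{-591 + \frac{11}{144}} = 5 + \frac{1}{- \frac{85093}{144}} = 5 - \frac{144}{85093} = \frac{425321}{85093} \approx 4.9983$)
$\frac{-2355191 - 3818278}{\left(-463 + H\right)^{2} + 2688305} = \frac{-2355191 - 3818278}{\left(-463 + \frac{425321}{85093}\right)^{2} + 2688305} = - \frac{6173469}{\left(- \frac{38972738}{85093}\right)^{2} + 2688305} = - \frac{6173469}{\frac{1518874307216644}{7240818649} + 2688305} = - \frac{6173469}{\frac{20984403285416589}{7240818649}} = \left(-6173469\right) \frac{7240818649}{20984403285416589} = - \frac{14900323154741127}{6994801095138863}$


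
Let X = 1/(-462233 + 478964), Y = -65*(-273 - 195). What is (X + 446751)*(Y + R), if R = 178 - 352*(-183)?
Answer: 710190787563748/16731 ≈ 4.2448e+10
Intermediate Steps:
Y = 30420 (Y = -65*(-468) = 30420)
R = 64594 (R = 178 + 64416 = 64594)
X = 1/16731 ≈ 5.9769e-5
(X + 446751)*(Y + R) = (1/16731 + 446751)*(30420 + 64594) = (7474590982/16731)*95014 = 710190787563748/16731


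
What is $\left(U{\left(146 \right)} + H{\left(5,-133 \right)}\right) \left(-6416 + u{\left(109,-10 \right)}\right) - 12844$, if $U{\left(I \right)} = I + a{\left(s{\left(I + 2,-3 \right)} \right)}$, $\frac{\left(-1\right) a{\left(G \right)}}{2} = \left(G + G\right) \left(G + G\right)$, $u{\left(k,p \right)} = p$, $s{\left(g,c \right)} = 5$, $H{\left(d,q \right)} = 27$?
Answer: $160658$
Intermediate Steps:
$a{\left(G \right)} = - 8 G^{2}$ ($a{\left(G \right)} = - 2 \left(G + G\right) \left(G + G\right) = - 2 \cdot 2 G 2 G = - 2 \cdot 4 G^{2} = - 8 G^{2}$)
$U{\left(I \right)} = -200 + I$ ($U{\left(I \right)} = I - 8 \cdot 5^{2} = I - 200 = -200 + I$)
$\left(U{\left(146 \right)} + H{\left(5,-133 \right)}\right) \left(-6416 + u{\left(109,-10 \right)}\right) - 12844 = \left(\left(-200 + 146\right) + 27\right) \left(-6416 - 10\right) - 12844 = \left(-54 + 27\right) \left(-6426\right) - 12844 = \left(-27\right) \left(-6426\right) - 12844 = 173502 - 12844 = 160658$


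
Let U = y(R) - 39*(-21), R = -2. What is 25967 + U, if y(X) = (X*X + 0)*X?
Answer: 26778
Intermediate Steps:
y(X) = X**3 (y(X) = (X**2 + 0)*X = X**2*X = X**3)
U = 811 (U = (-2)**3 - 39*(-21) = -8 + 819 = 811)
25967 + U = 25967 + 811 = 26778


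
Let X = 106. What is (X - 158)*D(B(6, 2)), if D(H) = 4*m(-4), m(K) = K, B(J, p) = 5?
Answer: 832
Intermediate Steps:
D(H) = -16 (D(H) = 4*(-4) = -16)
(X - 158)*D(B(6, 2)) = (106 - 158)*(-16) = -52*(-16) = 832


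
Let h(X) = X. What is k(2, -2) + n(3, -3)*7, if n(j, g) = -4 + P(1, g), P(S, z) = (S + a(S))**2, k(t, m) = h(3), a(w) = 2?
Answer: 38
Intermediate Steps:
k(t, m) = 3
P(S, z) = (2 + S)**2 (P(S, z) = (S + 2)**2 = (2 + S)**2)
n(j, g) = 5 (n(j, g) = -4 + (2 + 1)**2 = -4 + 3**2 = -4 + 9 = 5)
k(2, -2) + n(3, -3)*7 = 3 + 5*7 = 3 + 35 = 38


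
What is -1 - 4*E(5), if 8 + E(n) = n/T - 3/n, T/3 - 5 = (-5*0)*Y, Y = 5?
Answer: 481/15 ≈ 32.067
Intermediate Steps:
T = 15 (T = 15 + 3*(-5*0*5) = 15 + 3*(0*5) = 15 + 3*0 = 15 + 0 = 15)
E(n) = -8 - 3/n + n/15 (E(n) = -8 + (n/15 - 3/n) = -8 + (-3/n + n/15) = -8 - 3/n + n/15)
-1 - 4*E(5) = -1 - 4*(-8 - 3/5 + (1/15)*5) = -1 - 4*(-8 - 3*⅕ + ⅓) = -1 - 4*(-8 - ⅗ + ⅓) = -1 - 4*(-124/15) = -1 + 496/15 = 481/15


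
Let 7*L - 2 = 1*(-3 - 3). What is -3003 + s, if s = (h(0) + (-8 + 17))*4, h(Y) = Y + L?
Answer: -20785/7 ≈ -2969.3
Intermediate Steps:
L = -4/7 (L = 2/7 + (1*(-3 - 3))/7 = 2/7 + (1*(-6))/7 = 2/7 + (⅐)*(-6) = 2/7 - 6/7 = -4/7 ≈ -0.57143)
h(Y) = -4/7 + Y (h(Y) = Y - 4/7 = -4/7 + Y)
s = 236/7 (s = ((-4/7 + 0) + (-8 + 17))*4 = (-4/7 + 9)*4 = (59/7)*4 = 236/7 ≈ 33.714)
-3003 + s = -3003 + 236/7 = -20785/7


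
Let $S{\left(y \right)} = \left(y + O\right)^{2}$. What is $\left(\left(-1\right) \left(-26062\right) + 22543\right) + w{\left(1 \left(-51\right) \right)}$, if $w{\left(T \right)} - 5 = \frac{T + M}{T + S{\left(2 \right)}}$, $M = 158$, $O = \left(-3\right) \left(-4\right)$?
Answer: $\frac{7048557}{145} \approx 48611.0$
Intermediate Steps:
$O = 12$
$S{\left(y \right)} = \left(12 + y\right)^{2}$ ($S{\left(y \right)} = \left(y + 12\right)^{2} = \left(12 + y\right)^{2}$)
$w{\left(T \right)} = 5 + \frac{158 + T}{196 + T}$ ($w{\left(T \right)} = 5 + \frac{T + 158}{T + \left(12 + 2\right)^{2}} = 5 + \frac{158 + T}{T + 14^{2}} = 5 + \frac{158 + T}{T + 196} = 5 + \frac{158 + T}{196 + T}$)
$\left(\left(-1\right) \left(-26062\right) + 22543\right) + w{\left(1 \left(-51\right) \right)} = \left(\left(-1\right) \left(-26062\right) + 22543\right) + \frac{2 \left(569 + 3 \cdot 1 \left(-51\right)\right)}{196 + 1 \left(-51\right)} = \left(26062 + 22543\right) + \frac{2 \left(569 + 3 \left(-51\right)\right)}{196 - 51} = 48605 + \frac{2 \left(569 - 153\right)}{145} = 48605 + 2 \cdot \frac{1}{145} \cdot 416 = 48605 + \frac{832}{145} = \frac{7048557}{145}$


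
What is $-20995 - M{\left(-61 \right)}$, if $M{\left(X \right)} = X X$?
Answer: $-24716$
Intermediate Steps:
$M{\left(X \right)} = X^{2}$
$-20995 - M{\left(-61 \right)} = -20995 - \left(-61\right)^{2} = -20995 - 3721 = -24716$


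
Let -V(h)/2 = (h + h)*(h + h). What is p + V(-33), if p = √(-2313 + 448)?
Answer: -8712 + I*√1865 ≈ -8712.0 + 43.186*I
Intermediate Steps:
p = I*√1865 (p = √(-1865) = I*√1865 ≈ 43.186*I)
V(h) = -8*h² (V(h) = -2*(h + h)*(h + h) = -2*2*h*2*h = -8*h²)
p + V(-33) = I*√1865 - 8*(-33)² = I*√1865 - 8*1089 = I*√1865 - 8712 = -8712 + I*√1865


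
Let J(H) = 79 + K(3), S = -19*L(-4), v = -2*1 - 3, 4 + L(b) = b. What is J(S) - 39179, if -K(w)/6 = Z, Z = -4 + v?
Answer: -39046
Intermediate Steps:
L(b) = -4 + b
v = -5 (v = -2 - 3 = -5)
Z = -9 (Z = -4 - 5 = -9)
K(w) = 54 (K(w) = -6*(-9) = 54)
S = 152 (S = -19*(-4 - 4) = -19*(-8) = 152)
J(H) = 133 (J(H) = 79 + 54 = 133)
J(S) - 39179 = 133 - 39179 = -39046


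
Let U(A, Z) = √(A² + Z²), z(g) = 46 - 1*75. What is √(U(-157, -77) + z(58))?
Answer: √(-29 + √30578) ≈ 12.077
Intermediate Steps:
z(g) = -29 (z(g) = 46 - 75 = -29)
√(U(-157, -77) + z(58)) = √(√((-157)² + (-77)²) - 29) = √(√(24649 + 5929) - 29) = √(√30578 - 29) = √(-29 + √30578)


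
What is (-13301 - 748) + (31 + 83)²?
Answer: -1053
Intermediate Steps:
(-13301 - 748) + (31 + 83)² = -14049 + 114² = -14049 + 12996 = -1053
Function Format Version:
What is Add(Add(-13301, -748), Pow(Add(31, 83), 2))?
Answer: -1053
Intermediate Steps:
Add(Add(-13301, -748), Pow(Add(31, 83), 2)) = Add(-14049, Pow(114, 2)) = Add(-14049, 12996) = -1053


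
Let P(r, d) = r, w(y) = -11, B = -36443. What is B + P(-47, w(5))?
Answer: -36490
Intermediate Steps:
B + P(-47, w(5)) = -36443 - 47 = -36490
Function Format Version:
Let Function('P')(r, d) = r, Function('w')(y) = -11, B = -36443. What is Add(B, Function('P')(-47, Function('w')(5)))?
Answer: -36490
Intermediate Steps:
Add(B, Function('P')(-47, Function('w')(5))) = Add(-36443, -47) = -36490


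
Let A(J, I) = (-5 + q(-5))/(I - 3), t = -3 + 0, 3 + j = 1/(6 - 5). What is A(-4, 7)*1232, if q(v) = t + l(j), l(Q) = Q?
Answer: -3080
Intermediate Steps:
j = -2 (j = -3 + 1/(6 - 5) = -3 + 1/1 = -3 + 1 = -2)
t = -3
q(v) = -5 (q(v) = -3 - 2 = -5)
A(J, I) = -10/(-3 + I) (A(J, I) = (-5 - 5)/(I - 3) = -10/(-3 + I))
A(-4, 7)*1232 = -10/(-3 + 7)*1232 = -10/4*1232 = -10*1/4*1232 = -5/2*1232 = -3080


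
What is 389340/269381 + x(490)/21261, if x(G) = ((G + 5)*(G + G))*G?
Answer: 3049517717940/272729021 ≈ 11182.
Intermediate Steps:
x(G) = 2*G²*(5 + G) (x(G) = ((5 + G)*(2*G))*G = (2*G*(5 + G))*G = 2*G²*(5 + G))
389340/269381 + x(490)/21261 = 389340/269381 + (2*490²*(5 + 490))/21261 = 389340*(1/269381) + (2*240100*495)*(1/21261) = 55620/38483 + 237699000*(1/21261) = 55620/38483 + 79233000/7087 = 3049517717940/272729021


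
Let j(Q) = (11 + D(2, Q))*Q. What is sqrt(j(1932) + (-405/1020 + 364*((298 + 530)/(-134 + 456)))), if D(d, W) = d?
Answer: sqrt(30115653)/34 ≈ 161.41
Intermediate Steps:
j(Q) = 13*Q (j(Q) = (11 + 2)*Q = 13*Q)
sqrt(j(1932) + (-405/1020 + 364*((298 + 530)/(-134 + 456)))) = sqrt(13*1932 + (-405/1020 + 364*((298 + 530)/(-134 + 456)))) = sqrt(25116 + (-405*1/1020 + 364*(828/322))) = sqrt(25116 + (-27/68 + 364*(828*(1/322)))) = sqrt(25116 + (-27/68 + 364*(18/7))) = sqrt(25116 + (-27/68 + 936)) = sqrt(25116 + 63621/68) = sqrt(1771509/68) = sqrt(30115653)/34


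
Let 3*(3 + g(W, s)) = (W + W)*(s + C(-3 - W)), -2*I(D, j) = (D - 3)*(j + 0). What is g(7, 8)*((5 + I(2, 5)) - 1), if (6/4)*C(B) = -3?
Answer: 325/2 ≈ 162.50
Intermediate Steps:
C(B) = -2 (C(B) = (⅔)*(-3) = -2)
I(D, j) = -j*(-3 + D)/2 (I(D, j) = -(D - 3)*(j + 0)/2 = -(-3 + D)*j/2 = -j*(-3 + D)/2)
g(W, s) = -3 + 2*W*(-2 + s)/3 (g(W, s) = -3 + ((W + W)*(s - 2))/3 = -3 + ((2*W)*(-2 + s))/3 = -3 + (2*W*(-2 + s))/3 = -3 + 2*W*(-2 + s)/3)
g(7, 8)*((5 + I(2, 5)) - 1) = (-3 - 4/3*7 + (⅔)*7*8)*((5 + (½)*5*(3 - 1*2)) - 1) = (-3 - 28/3 + 112/3)*((5 + (½)*5*(3 - 2)) - 1) = 25*((5 + (½)*5*1) - 1) = 25*((5 + 5/2) - 1) = 25*(15/2 - 1) = 25*(13/2) = 325/2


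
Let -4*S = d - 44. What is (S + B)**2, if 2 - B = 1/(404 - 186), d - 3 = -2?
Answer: 30880249/190096 ≈ 162.45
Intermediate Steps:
d = 1 (d = 3 - 2 = 1)
S = 43/4 (S = -(1 - 44)/4 = -1/4*(-43) = 43/4 ≈ 10.750)
B = 435/218 (B = 2 - 1/(404 - 186) = 2 - 1/218 = 435/218 ≈ 1.9954)
(S + B)**2 = (43/4 + 435/218)**2 = (5557/436)**2 = 30880249/190096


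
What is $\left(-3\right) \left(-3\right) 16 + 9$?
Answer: $153$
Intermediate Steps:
$\left(-3\right) \left(-3\right) 16 + 9 = 9 \cdot 16 + 9 = 144 + 9 = 153$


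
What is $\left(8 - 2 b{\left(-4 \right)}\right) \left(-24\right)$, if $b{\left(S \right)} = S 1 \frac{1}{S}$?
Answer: $-144$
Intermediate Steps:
$b{\left(S \right)} = 1$ ($b{\left(S \right)} = \frac{S}{S} = 1$)
$\left(8 - 2 b{\left(-4 \right)}\right) \left(-24\right) = \left(8 - 2\right) \left(-24\right) = 6 \left(-24\right) = -144$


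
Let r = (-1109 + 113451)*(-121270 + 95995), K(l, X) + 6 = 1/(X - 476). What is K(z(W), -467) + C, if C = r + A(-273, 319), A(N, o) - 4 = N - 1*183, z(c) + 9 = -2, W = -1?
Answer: -2677596171045/943 ≈ -2.8394e+9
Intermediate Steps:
z(c) = -11 (z(c) = -9 - 2 = -11)
A(N, o) = -179 + N (A(N, o) = 4 + (N - 1*183) = 4 + (N - 183) = 4 + (-183 + N) = -179 + N)
K(l, X) = -6 + 1/(-476 + X) (K(l, X) = -6 + 1/(X - 476) = -6 + 1/(-476 + X))
r = -2839444050 (r = 112342*(-25275) = -2839444050)
C = -2839444502 (C = -2839444050 + (-179 - 273) = -2839444050 - 452 = -2839444502)
K(z(W), -467) + C = (2857 - 6*(-467))/(-476 - 467) - 2839444502 = (2857 + 2802)/(-943) - 2839444502 = -1/943*5659 - 2839444502 = -5659/943 - 2839444502 = -2677596171045/943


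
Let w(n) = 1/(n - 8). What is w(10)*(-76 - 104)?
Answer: -90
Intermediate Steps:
w(n) = 1/(-8 + n)
w(10)*(-76 - 104) = (-76 - 104)/(-8 + 10) = -180/2 = (½)*(-180) = -90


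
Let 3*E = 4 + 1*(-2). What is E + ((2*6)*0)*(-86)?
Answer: ⅔ ≈ 0.66667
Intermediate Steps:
E = ⅔ (E = (4 + 1*(-2))/3 = (4 - 2)/3 = (⅓)*2 = ⅔ ≈ 0.66667)
E + ((2*6)*0)*(-86) = ⅔ + ((2*6)*0)*(-86) = ⅔ + (12*0)*(-86) = ⅔ + 0*(-86) = ⅔ + 0 = ⅔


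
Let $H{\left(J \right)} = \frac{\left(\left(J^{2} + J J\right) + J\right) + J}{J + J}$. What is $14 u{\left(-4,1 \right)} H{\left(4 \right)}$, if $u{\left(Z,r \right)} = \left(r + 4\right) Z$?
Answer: $-1400$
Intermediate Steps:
$u{\left(Z,r \right)} = Z \left(4 + r\right)$ ($u{\left(Z,r \right)} = \left(4 + r\right) Z = Z \left(4 + r\right)$)
$H{\left(J \right)} = \frac{2 J + 2 J^{2}}{2 J}$ ($H{\left(J \right)} = \frac{\left(\left(J^{2} + J^{2}\right) + J\right) + J}{2 J} = \left(\left(2 J^{2} + J\right) + J\right) \frac{1}{2 J} = \left(\left(J + 2 J^{2}\right) + J\right) \frac{1}{2 J} = \left(2 J + 2 J^{2}\right) \frac{1}{2 J} = \frac{2 J + 2 J^{2}}{2 J}$)
$14 u{\left(-4,1 \right)} H{\left(4 \right)} = 14 \left(- 4 \left(4 + 1\right)\right) \left(1 + 4\right) = 14 \left(\left(-4\right) 5\right) 5 = 14 \left(-20\right) 5 = \left(-280\right) 5 = -1400$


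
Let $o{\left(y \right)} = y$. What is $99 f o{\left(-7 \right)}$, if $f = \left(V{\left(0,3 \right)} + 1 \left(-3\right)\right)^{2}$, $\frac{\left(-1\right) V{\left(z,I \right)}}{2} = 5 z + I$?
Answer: $-56133$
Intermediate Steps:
$V{\left(z,I \right)} = - 10 z - 2 I$ ($V{\left(z,I \right)} = - 2 \left(5 z + I\right) = - 2 \left(I + 5 z\right) = - 10 z - 2 I$)
$f = 81$ ($f = \left(\left(\left(-10\right) 0 - 6\right) + 1 \left(-3\right)\right)^{2} = \left(\left(0 - 6\right) - 3\right)^{2} = \left(-6 - 3\right)^{2} = \left(-9\right)^{2} = 81$)
$99 f o{\left(-7 \right)} = 99 \cdot 81 \left(-7\right) = 8019 \left(-7\right) = -56133$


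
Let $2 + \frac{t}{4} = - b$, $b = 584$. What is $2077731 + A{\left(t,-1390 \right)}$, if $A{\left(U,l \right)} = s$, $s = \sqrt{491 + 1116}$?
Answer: $2077731 + \sqrt{1607} \approx 2.0778 \cdot 10^{6}$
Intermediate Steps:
$s = \sqrt{1607} \approx 40.087$
$t = -2344$ ($t = -8 + 4 \left(\left(-1\right) 584\right) = -8 + 4 \left(-584\right) = -8 - 2336 = -2344$)
$A{\left(U,l \right)} = \sqrt{1607}$
$2077731 + A{\left(t,-1390 \right)} = 2077731 + \sqrt{1607}$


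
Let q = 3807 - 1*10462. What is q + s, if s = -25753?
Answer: -32408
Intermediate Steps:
q = -6655 (q = 3807 - 10462 = -6655)
q + s = -6655 - 25753 = -32408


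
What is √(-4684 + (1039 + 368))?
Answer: I*√3277 ≈ 57.245*I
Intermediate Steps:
√(-4684 + (1039 + 368)) = √(-4684 + 1407) = √(-3277) = I*√3277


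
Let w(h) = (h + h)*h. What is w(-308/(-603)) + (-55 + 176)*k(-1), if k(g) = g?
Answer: -43806961/363609 ≈ -120.48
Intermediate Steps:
w(h) = 2*h² (w(h) = (2*h)*h = 2*h²)
w(-308/(-603)) + (-55 + 176)*k(-1) = 2*(-308/(-603))² + (-55 + 176)*(-1) = 2*(-308*(-1/603))² + 121*(-1) = 2*(308/603)² - 121 = 2*(94864/363609) - 121 = 189728/363609 - 121 = -43806961/363609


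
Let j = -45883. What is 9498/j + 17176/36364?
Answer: 110675284/417122353 ≈ 0.26533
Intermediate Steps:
9498/j + 17176/36364 = 9498/(-45883) + 17176/36364 = 9498*(-1/45883) + 17176*(1/36364) = -9498/45883 + 4294/9091 = 110675284/417122353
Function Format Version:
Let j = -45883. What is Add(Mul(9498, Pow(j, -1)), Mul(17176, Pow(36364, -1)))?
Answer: Rational(110675284, 417122353) ≈ 0.26533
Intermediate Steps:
Add(Mul(9498, Pow(j, -1)), Mul(17176, Pow(36364, -1))) = Add(Mul(9498, Pow(-45883, -1)), Mul(17176, Pow(36364, -1))) = Add(Mul(9498, Rational(-1, 45883)), Mul(17176, Rational(1, 36364))) = Add(Rational(-9498, 45883), Rational(4294, 9091)) = Rational(110675284, 417122353)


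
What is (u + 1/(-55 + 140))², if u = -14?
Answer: 1413721/7225 ≈ 195.67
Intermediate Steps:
(u + 1/(-55 + 140))² = (-14 + 1/(-55 + 140))² = (-14 + 1/85)² = (-1189/85)² = 1413721/7225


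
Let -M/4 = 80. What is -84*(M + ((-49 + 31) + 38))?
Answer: 25200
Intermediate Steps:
M = -320 (M = -4*80 = -320)
-84*(M + ((-49 + 31) + 38)) = -84*(-320 + ((-49 + 31) + 38)) = -84*(-320 + (-18 + 38)) = -84*(-320 + 20) = -84*(-300) = 25200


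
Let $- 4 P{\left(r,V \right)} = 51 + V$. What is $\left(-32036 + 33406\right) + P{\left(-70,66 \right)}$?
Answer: $\frac{5363}{4} \approx 1340.8$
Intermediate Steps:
$P{\left(r,V \right)} = - \frac{51}{4} - \frac{V}{4}$ ($P{\left(r,V \right)} = - \frac{51 + V}{4} = - \frac{51}{4} - \frac{V}{4}$)
$\left(-32036 + 33406\right) + P{\left(-70,66 \right)} = \left(-32036 + 33406\right) - \frac{117}{4} = 1370 - \frac{117}{4} = \frac{5363}{4}$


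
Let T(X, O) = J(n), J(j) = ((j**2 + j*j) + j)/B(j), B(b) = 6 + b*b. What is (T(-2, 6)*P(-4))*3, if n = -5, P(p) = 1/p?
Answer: -135/124 ≈ -1.0887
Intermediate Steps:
B(b) = 6 + b**2
J(j) = (j + 2*j**2)/(6 + j**2) (J(j) = ((j**2 + j*j) + j)/(6 + j**2) = ((j**2 + j**2) + j)/(6 + j**2) = (2*j**2 + j)/(6 + j**2) = (j + 2*j**2)/(6 + j**2))
T(X, O) = 45/31 (T(X, O) = -5*(1 + 2*(-5))/(6 + (-5)**2) = -5*(1 - 10)/(6 + 25) = -5*(-9)/31 = -5*1/31*(-9) = 45/31)
(T(-2, 6)*P(-4))*3 = ((45/31)/(-4))*3 = ((45/31)*(-1/4))*3 = -45/124*3 = -135/124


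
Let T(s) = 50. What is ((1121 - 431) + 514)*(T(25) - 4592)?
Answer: -5468568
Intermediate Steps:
((1121 - 431) + 514)*(T(25) - 4592) = ((1121 - 431) + 514)*(50 - 4592) = (690 + 514)*(-4542) = 1204*(-4542) = -5468568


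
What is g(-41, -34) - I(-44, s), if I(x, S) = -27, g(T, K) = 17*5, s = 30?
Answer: 112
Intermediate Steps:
g(T, K) = 85
g(-41, -34) - I(-44, s) = 85 - 1*(-27) = 85 + 27 = 112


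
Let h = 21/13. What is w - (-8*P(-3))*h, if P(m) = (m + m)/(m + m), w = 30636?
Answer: 398436/13 ≈ 30649.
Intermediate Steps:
P(m) = 1 (P(m) = (2*m)/((2*m)) = (2*m)*(1/(2*m)) = 1)
h = 21/13 (h = 21*(1/13) = 21/13 ≈ 1.6154)
w - (-8*P(-3))*h = 30636 - (-8*1)*21/13 = 30636 - (-8)*21/13 = 30636 - 1*(-168/13) = 30636 + 168/13 = 398436/13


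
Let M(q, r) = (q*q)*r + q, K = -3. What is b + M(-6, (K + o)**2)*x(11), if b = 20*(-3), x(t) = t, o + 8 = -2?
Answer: 66798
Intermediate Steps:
o = -10 (o = -8 - 2 = -10)
M(q, r) = q + r*q**2 (M(q, r) = q**2*r + q = r*q**2 + q = q + r*q**2)
b = -60
b + M(-6, (K + o)**2)*x(11) = -60 - 6*(1 - 6*(-3 - 10)**2)*11 = -60 - 6*(1 - 6*(-13)**2)*11 = -60 - 6*(1 - 6*169)*11 = -60 - 6*(1 - 1014)*11 = -60 - 6*(-1013)*11 = -60 + 6078*11 = -60 + 66858 = 66798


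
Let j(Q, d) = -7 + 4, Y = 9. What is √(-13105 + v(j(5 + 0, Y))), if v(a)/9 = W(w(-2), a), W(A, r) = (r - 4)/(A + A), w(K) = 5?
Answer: I*√1311130/10 ≈ 114.5*I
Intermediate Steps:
j(Q, d) = -3
W(A, r) = (-4 + r)/(2*A) (W(A, r) = (-4 + r)/((2*A)) = (-4 + r)*(1/(2*A)) = (-4 + r)/(2*A))
v(a) = -18/5 + 9*a/10 (v(a) = 9*((½)*(-4 + a)/5) = 9*((½)*(⅕)*(-4 + a)) = 9*(-⅖ + a/10) = -18/5 + 9*a/10)
√(-13105 + v(j(5 + 0, Y))) = √(-13105 + (-18/5 + (9/10)*(-3))) = √(-13105 + (-18/5 - 27/10)) = √(-13105 - 63/10) = √(-131113/10) = I*√1311130/10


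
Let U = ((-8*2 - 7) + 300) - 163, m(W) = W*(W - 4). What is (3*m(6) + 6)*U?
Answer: 4788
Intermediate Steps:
m(W) = W*(-4 + W)
U = 114 (U = ((-16 - 7) + 300) - 163 = (-23 + 300) - 163 = 277 - 163 = 114)
(3*m(6) + 6)*U = (3*(6*(-4 + 6)) + 6)*114 = (3*(6*2) + 6)*114 = (3*12 + 6)*114 = (36 + 6)*114 = 42*114 = 4788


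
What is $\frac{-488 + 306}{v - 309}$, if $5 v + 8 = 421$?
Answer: $\frac{455}{566} \approx 0.80389$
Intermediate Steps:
$v = \frac{413}{5}$ ($v = - \frac{8}{5} + \frac{1}{5} \cdot 421 = - \frac{8}{5} + \frac{421}{5} = \frac{413}{5} \approx 82.6$)
$\frac{-488 + 306}{v - 309} = \frac{-488 + 306}{\frac{413}{5} - 309} = - \frac{182}{- \frac{1132}{5}} = \left(-182\right) \left(- \frac{5}{1132}\right) = \frac{455}{566}$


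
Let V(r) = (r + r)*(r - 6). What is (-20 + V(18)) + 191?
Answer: 603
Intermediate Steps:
V(r) = 2*r*(-6 + r) (V(r) = (2*r)*(-6 + r) = 2*r*(-6 + r))
(-20 + V(18)) + 191 = (-20 + 2*18*(-6 + 18)) + 191 = (-20 + 2*18*12) + 191 = (-20 + 432) + 191 = 412 + 191 = 603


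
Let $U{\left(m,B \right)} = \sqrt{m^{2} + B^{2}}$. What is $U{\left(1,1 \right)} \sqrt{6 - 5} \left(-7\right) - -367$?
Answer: $367 - 7 \sqrt{2} \approx 357.1$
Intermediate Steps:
$U{\left(m,B \right)} = \sqrt{B^{2} + m^{2}}$
$U{\left(1,1 \right)} \sqrt{6 - 5} \left(-7\right) - -367 = \sqrt{1^{2} + 1^{2}} \sqrt{6 - 5} \left(-7\right) - -367 = \sqrt{1 + 1} \sqrt{1} \left(-7\right) + 367 = \sqrt{2} \cdot 1 \left(-7\right) + 367 = \sqrt{2} \left(-7\right) + 367 = - 7 \sqrt{2} + 367 = 367 - 7 \sqrt{2}$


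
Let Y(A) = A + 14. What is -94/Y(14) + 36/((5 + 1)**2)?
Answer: -33/14 ≈ -2.3571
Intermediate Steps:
Y(A) = 14 + A
-94/Y(14) + 36/((5 + 1)**2) = -94/(14 + 14) + 36/((5 + 1)**2) = -94/28 + 36/(6**2) = -94*1/28 + 36/36 = -47/14 + 36*(1/36) = -47/14 + 1 = -33/14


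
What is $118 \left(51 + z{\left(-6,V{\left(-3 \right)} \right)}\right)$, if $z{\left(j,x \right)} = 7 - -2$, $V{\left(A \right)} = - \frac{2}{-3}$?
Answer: $7080$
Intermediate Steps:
$V{\left(A \right)} = \frac{2}{3}$ ($V{\left(A \right)} = \left(-2\right) \left(- \frac{1}{3}\right) = \frac{2}{3}$)
$z{\left(j,x \right)} = 9$ ($z{\left(j,x \right)} = 7 + 2 = 9$)
$118 \left(51 + z{\left(-6,V{\left(-3 \right)} \right)}\right) = 118 \left(51 + 9\right) = 118 \cdot 60 = 7080$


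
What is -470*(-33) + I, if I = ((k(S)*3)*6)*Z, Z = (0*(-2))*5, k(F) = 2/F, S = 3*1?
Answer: 15510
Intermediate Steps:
S = 3
Z = 0 (Z = 0*5 = 0)
I = 0 (I = (((2/3)*3)*6)*0 = (((2*(⅓))*3)*6)*0 = (((⅔)*3)*6)*0 = (2*6)*0 = 12*0 = 0)
-470*(-33) + I = -470*(-33) + 0 = 15510 + 0 = 15510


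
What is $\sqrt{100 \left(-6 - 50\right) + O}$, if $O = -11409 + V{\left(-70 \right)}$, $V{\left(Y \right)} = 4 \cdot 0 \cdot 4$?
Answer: $i \sqrt{17009} \approx 130.42 i$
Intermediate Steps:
$V{\left(Y \right)} = 0$ ($V{\left(Y \right)} = 0 \cdot 4 = 0$)
$O = -11409$ ($O = -11409 + 0 = -11409$)
$\sqrt{100 \left(-6 - 50\right) + O} = \sqrt{100 \left(-6 - 50\right) - 11409} = \sqrt{100 \left(-56\right) - 11409} = \sqrt{-5600 - 11409} = \sqrt{-17009} = i \sqrt{17009}$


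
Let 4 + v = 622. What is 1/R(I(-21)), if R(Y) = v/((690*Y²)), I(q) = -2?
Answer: 460/103 ≈ 4.4660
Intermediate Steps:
v = 618 (v = -4 + 622 = 618)
R(Y) = 103/(115*Y²) (R(Y) = 618/((690*Y²)) = 618*(1/(690*Y²)) = 103/(115*Y²))
1/R(I(-21)) = 1/((103/115)/(-2)²) = 1/((103/115)*(¼)) = 1/(103/460) = 460/103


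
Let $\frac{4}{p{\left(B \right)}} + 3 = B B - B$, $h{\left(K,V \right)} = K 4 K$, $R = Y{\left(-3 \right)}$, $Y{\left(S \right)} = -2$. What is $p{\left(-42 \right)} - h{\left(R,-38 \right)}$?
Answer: $- \frac{28844}{1803} \approx -15.998$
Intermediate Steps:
$R = -2$
$h{\left(K,V \right)} = 4 K^{2}$ ($h{\left(K,V \right)} = 4 K K = 4 K^{2}$)
$p{\left(B \right)} = \frac{4}{-3 + B^{2} - B}$ ($p{\left(B \right)} = \frac{4}{-3 - \left(B - B B\right)} = \frac{4}{-3 + \left(B^{2} - B\right)} = \frac{4}{-3 + B^{2} - B}$)
$p{\left(-42 \right)} - h{\left(R,-38 \right)} = \frac{4}{-3 + \left(-42\right)^{2} - -42} - 4 \left(-2\right)^{2} = \frac{4}{-3 + 1764 + 42} - 4 \cdot 4 = \frac{4}{1803} - 16 = - \frac{28844}{1803}$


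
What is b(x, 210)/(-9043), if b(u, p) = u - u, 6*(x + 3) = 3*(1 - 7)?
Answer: 0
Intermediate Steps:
x = -6 (x = -3 + (3*(1 - 7))/6 = -3 + (3*(-6))/6 = -3 + (1/6)*(-18) = -3 - 3 = -6)
b(u, p) = 0
b(x, 210)/(-9043) = 0/(-9043) = 0*(-1/9043) = 0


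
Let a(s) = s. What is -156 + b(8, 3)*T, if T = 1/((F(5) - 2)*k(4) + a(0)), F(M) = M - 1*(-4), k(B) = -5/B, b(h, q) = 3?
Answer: -5472/35 ≈ -156.34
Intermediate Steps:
F(M) = 4 + M (F(M) = M + 4 = 4 + M)
T = -4/35 (T = 1/(((4 + 5) - 2)*(-5/4) + 0) = 1/((9 - 2)*(-5*¼) + 0) = 1/(7*(-5/4) + 0) = 1/(-35/4 + 0) = 1/(-35/4) = -4/35 ≈ -0.11429)
-156 + b(8, 3)*T = -156 + 3*(-4/35) = -156 - 12/35 = -5472/35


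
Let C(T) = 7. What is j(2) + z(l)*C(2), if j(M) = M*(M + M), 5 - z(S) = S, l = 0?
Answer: 43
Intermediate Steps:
z(S) = 5 - S
j(M) = 2*M² (j(M) = M*(2*M) = 2*M²)
j(2) + z(l)*C(2) = 2*2² + (5 - 1*0)*7 = 2*4 + (5 + 0)*7 = 8 + 5*7 = 8 + 35 = 43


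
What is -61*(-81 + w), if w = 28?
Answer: 3233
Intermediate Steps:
-61*(-81 + w) = -61*(-81 + 28) = -61*(-53) = 3233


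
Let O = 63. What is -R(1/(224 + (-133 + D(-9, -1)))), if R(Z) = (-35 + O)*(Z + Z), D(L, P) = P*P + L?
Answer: -56/83 ≈ -0.67470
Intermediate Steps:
D(L, P) = L + P² (D(L, P) = P² + L = L + P²)
R(Z) = 56*Z (R(Z) = (-35 + 63)*(Z + Z) = 28*(2*Z) = 56*Z)
-R(1/(224 + (-133 + D(-9, -1)))) = -56/(224 + (-133 + (-9 + (-1)²))) = -56/(224 + (-133 + (-9 + 1))) = -56/(224 + (-133 - 8)) = -56/(224 - 141) = -56/83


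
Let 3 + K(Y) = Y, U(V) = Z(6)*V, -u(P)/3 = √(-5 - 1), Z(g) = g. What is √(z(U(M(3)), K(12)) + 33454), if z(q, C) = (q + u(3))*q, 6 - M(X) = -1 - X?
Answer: √(37054 - 180*I*√6) ≈ 192.5 - 1.145*I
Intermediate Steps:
M(X) = 7 + X (M(X) = 6 - (-1 - X) = 6 + (1 + X) = 7 + X)
u(P) = -3*I*√6 (u(P) = -3*√(-5 - 1) = -3*I*√6)
U(V) = 6*V
K(Y) = -3 + Y
z(q, C) = q*(q - 3*I*√6) (z(q, C) = (q - 3*I*√6)*q = q*(q - 3*I*√6))
√(z(U(M(3)), K(12)) + 33454) = √((6*(7 + 3))*(6*(7 + 3) - 3*I*√6) + 33454) = √((6*10)*(6*10 - 3*I*√6) + 33454) = √(60*(60 - 3*I*√6) + 33454) = √((3600 - 180*I*√6) + 33454) = √(37054 - 180*I*√6)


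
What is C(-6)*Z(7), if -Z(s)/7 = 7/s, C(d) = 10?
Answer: -70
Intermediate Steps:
Z(s) = -49/s
C(-6)*Z(7) = 10*(-49/7) = 10*(-49*⅐) = 10*(-7) = -70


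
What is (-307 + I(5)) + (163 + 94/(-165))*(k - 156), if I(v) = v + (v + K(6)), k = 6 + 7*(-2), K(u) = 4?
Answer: -4443709/165 ≈ -26932.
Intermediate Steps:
k = -8 (k = 6 - 14 = -8)
I(v) = 4 + 2*v (I(v) = v + (v + 4) = v + (4 + v) = 4 + 2*v)
(-307 + I(5)) + (163 + 94/(-165))*(k - 156) = (-307 + (4 + 2*5)) + (163 + 94/(-165))*(-8 - 156) = (-307 + (4 + 10)) + (163 + 94*(-1/165))*(-164) = (-307 + 14) + (163 - 94/165)*(-164) = -293 + (26801/165)*(-164) = -293 - 4395364/165 = -4443709/165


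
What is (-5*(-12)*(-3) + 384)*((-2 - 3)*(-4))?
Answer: 4080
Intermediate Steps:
(-5*(-12)*(-3) + 384)*((-2 - 3)*(-4)) = (60*(-3) + 384)*(-5*(-4)) = (-180 + 384)*20 = 204*20 = 4080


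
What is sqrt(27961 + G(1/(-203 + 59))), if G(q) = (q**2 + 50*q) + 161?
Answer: sqrt(583130593)/144 ≈ 167.70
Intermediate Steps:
G(q) = 161 + q**2 + 50*q
sqrt(27961 + G(1/(-203 + 59))) = sqrt(27961 + (161 + (1/(-203 + 59))**2 + 50/(-203 + 59))) = sqrt(27961 + (161 + (1/(-144))**2 + 50/(-144))) = sqrt(27961 + (161 + (-1/144)**2 + 50*(-1/144))) = sqrt(27961 + (161 + 1/20736 - 25/72)) = sqrt(27961 + 3331297/20736) = sqrt(583130593/20736) = sqrt(583130593)/144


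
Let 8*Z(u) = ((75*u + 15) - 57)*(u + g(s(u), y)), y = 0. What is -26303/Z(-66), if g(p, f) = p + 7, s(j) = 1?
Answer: -907/1248 ≈ -0.72676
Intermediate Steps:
g(p, f) = 7 + p
Z(u) = (-42 + 75*u)*(8 + u)/8 (Z(u) = (((75*u + 15) - 57)*(u + (7 + 1)))/8 = (((15 + 75*u) - 57)*(u + 8))/8 = ((-42 + 75*u)*(8 + u))/8 = (-42 + 75*u)*(8 + u)/8)
-26303/Z(-66) = -26303/(-42 + (75/8)*(-66)**2 + (279/4)*(-66)) = -26303/(-42 + (75/8)*4356 - 9207/2) = -26303/(-42 + 81675/2 - 9207/2) = -26303/36192 = -26303*1/36192 = -907/1248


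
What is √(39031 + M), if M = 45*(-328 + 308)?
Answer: √38131 ≈ 195.27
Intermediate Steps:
M = -900 (M = 45*(-20) = -900)
√(39031 + M) = √(39031 - 900) = √38131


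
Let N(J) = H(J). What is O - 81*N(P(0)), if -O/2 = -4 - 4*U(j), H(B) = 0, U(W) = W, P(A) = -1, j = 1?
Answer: 16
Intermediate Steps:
O = 16 (O = -2*(-4 - 4*1) = -2*(-4 - 4) = -2*(-8) = 16)
N(J) = 0
O - 81*N(P(0)) = 16 - 81*0 = 16 + 0 = 16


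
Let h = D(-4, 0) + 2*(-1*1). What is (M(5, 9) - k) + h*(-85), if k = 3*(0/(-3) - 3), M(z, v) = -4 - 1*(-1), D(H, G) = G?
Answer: 176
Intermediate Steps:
M(z, v) = -3 (M(z, v) = -4 + 1 = -3)
k = -9 (k = 3*(0*(-⅓) - 3) = 3*(0 - 3) = 3*(-3) = -9)
h = -2 (h = 0 + 2*(-1*1) = 0 + 2*(-1) = 0 - 2 = -2)
(M(5, 9) - k) + h*(-85) = (-3 - 1*(-9)) - 2*(-85) = (-3 + 9) + 170 = 6 + 170 = 176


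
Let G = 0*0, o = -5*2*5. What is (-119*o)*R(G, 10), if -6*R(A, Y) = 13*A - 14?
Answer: 41650/3 ≈ 13883.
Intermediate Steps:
o = -50 (o = -10*5 = -50)
G = 0
R(A, Y) = 7/3 - 13*A/6 (R(A, Y) = -(13*A - 14)/6 = -(-14 + 13*A)/6 = 7/3 - 13*A/6)
(-119*o)*R(G, 10) = (-119*(-50))*(7/3 - 13/6*0) = 5950*(7/3 + 0) = 5950*(7/3) = 41650/3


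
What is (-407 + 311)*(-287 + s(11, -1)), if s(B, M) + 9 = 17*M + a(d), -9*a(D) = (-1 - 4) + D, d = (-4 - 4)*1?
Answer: 89728/3 ≈ 29909.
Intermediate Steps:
d = -8 (d = -8*1 = -8)
a(D) = 5/9 - D/9 (a(D) = -((-1 - 4) + D)/9 = -(-5 + D)/9 = 5/9 - D/9)
s(B, M) = -68/9 + 17*M (s(B, M) = -9 + (17*M + (5/9 - 1/9*(-8))) = -9 + (17*M + (5/9 + 8/9)) = -9 + (17*M + 13/9) = -9 + (13/9 + 17*M) = -68/9 + 17*M)
(-407 + 311)*(-287 + s(11, -1)) = (-407 + 311)*(-287 + (-68/9 + 17*(-1))) = -96*(-287 + (-68/9 - 17)) = -96*(-287 - 221/9) = -96*(-2804/9) = 89728/3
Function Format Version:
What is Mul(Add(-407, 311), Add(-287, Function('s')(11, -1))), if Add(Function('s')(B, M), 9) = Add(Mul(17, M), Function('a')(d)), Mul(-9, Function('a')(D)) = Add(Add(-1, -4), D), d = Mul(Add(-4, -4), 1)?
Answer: Rational(89728, 3) ≈ 29909.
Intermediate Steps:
d = -8 (d = Mul(-8, 1) = -8)
Function('a')(D) = Add(Rational(5, 9), Mul(Rational(-1, 9), D)) (Function('a')(D) = Mul(Rational(-1, 9), Add(Add(-1, -4), D)) = Mul(Rational(-1, 9), Add(-5, D)) = Add(Rational(5, 9), Mul(Rational(-1, 9), D)))
Function('s')(B, M) = Add(Rational(-68, 9), Mul(17, M)) (Function('s')(B, M) = Add(-9, Add(Mul(17, M), Add(Rational(5, 9), Mul(Rational(-1, 9), -8)))) = Add(-9, Add(Mul(17, M), Add(Rational(5, 9), Rational(8, 9)))) = Add(-9, Add(Mul(17, M), Rational(13, 9))) = Add(-9, Add(Rational(13, 9), Mul(17, M))) = Add(Rational(-68, 9), Mul(17, M)))
Mul(Add(-407, 311), Add(-287, Function('s')(11, -1))) = Mul(Add(-407, 311), Add(-287, Add(Rational(-68, 9), Mul(17, -1)))) = Mul(-96, Add(-287, Add(Rational(-68, 9), -17))) = Mul(-96, Add(-287, Rational(-221, 9))) = Mul(-96, Rational(-2804, 9)) = Rational(89728, 3)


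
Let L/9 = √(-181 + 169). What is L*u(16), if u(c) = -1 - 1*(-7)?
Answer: 108*I*√3 ≈ 187.06*I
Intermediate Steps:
u(c) = 6 (u(c) = -1 + 7 = 6)
L = 18*I*√3 (L = 9*√(-181 + 169) = 9*√(-12) = 9*(2*I*√3) = 18*I*√3 ≈ 31.177*I)
L*u(16) = (18*I*√3)*6 = 108*I*√3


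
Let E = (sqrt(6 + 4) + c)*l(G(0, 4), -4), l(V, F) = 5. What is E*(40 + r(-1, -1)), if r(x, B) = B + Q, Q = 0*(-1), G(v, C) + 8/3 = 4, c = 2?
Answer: 390 + 195*sqrt(10) ≈ 1006.6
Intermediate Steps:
G(v, C) = 4/3 (G(v, C) = -8/3 + 4 = 4/3)
Q = 0
r(x, B) = B (r(x, B) = B + 0 = B)
E = 10 + 5*sqrt(10) (E = (sqrt(6 + 4) + 2)*5 = (sqrt(10) + 2)*5 = (2 + sqrt(10))*5 = 10 + 5*sqrt(10) ≈ 25.811)
E*(40 + r(-1, -1)) = (10 + 5*sqrt(10))*(40 - 1) = (10 + 5*sqrt(10))*39 = 390 + 195*sqrt(10)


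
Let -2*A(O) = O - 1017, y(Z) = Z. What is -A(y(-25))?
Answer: -521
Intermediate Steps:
A(O) = 1017/2 - O/2 (A(O) = -(O - 1017)/2 = -(-1017 + O)/2 = 1017/2 - O/2)
-A(y(-25)) = -(1017/2 - ½*(-25)) = -(1017/2 + 25/2) = -1*521 = -521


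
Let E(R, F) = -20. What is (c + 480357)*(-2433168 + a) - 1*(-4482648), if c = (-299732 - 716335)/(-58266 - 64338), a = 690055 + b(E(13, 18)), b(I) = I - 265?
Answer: -17112727088112703/20434 ≈ -8.3746e+11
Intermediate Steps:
b(I) = -265 + I
a = 689770 (a = 690055 + (-265 - 20) = 690055 - 285 = 689770)
c = 338689/40868 (c = -1016067/(-122604) = -1016067*(-1/122604) = 338689/40868 ≈ 8.2874)
(c + 480357)*(-2433168 + a) - 1*(-4482648) = (338689/40868 + 480357)*(-2433168 + 689770) - 1*(-4482648) = (19631568565/40868)*(-1743398) + 4482648 = -17112818686541935/20434 + 4482648 = -17112727088112703/20434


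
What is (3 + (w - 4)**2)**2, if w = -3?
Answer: 2704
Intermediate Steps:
(3 + (w - 4)**2)**2 = (3 + (-3 - 4)**2)**2 = (3 + (-7)**2)**2 = (3 + 49)**2 = 52**2 = 2704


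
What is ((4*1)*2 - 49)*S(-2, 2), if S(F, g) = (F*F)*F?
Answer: 328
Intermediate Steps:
S(F, g) = F³ (S(F, g) = F²*F = F³)
((4*1)*2 - 49)*S(-2, 2) = ((4*1)*2 - 49)*(-2)³ = (4*2 - 49)*(-8) = (8 - 49)*(-8) = -41*(-8) = 328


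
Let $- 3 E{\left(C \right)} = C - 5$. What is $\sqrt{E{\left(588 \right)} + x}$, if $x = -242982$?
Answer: $\frac{i \sqrt{2188587}}{3} \approx 493.13 i$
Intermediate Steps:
$E{\left(C \right)} = \frac{5}{3} - \frac{C}{3}$ ($E{\left(C \right)} = - \frac{C - 5}{3} = - \frac{-5 + C}{3} = \frac{5}{3} - \frac{C}{3}$)
$\sqrt{E{\left(588 \right)} + x} = \sqrt{\left(\frac{5}{3} - 196\right) - 242982} = \sqrt{- \frac{583}{3} - 242982} = \sqrt{- \frac{729529}{3}} = \frac{i \sqrt{2188587}}{3}$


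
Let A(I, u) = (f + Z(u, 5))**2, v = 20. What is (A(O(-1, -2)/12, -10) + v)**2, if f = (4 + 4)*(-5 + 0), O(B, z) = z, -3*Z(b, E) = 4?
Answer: 241989136/81 ≈ 2.9875e+6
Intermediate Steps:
Z(b, E) = -4/3 (Z(b, E) = -1/3*4 = -4/3)
f = -40 (f = 8*(-5) = -40)
A(I, u) = 15376/9 (A(I, u) = (-40 - 4/3)**2 = (-124/3)**2 = 15376/9)
(A(O(-1, -2)/12, -10) + v)**2 = (15376/9 + 20)**2 = (15556/9)**2 = 241989136/81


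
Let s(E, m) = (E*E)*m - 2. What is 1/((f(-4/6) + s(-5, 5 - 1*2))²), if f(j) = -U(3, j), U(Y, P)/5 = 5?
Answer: 1/2304 ≈ 0.00043403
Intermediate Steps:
U(Y, P) = 25 (U(Y, P) = 5*5 = 25)
s(E, m) = -2 + m*E² (s(E, m) = E²*m - 2 = m*E² - 2 = -2 + m*E²)
f(j) = -25 (f(j) = -1*25 = -25)
1/((f(-4/6) + s(-5, 5 - 1*2))²) = 1/((-25 + (-2 + (5 - 1*2)*(-5)²))²) = 1/((-25 + (-2 + (5 - 2)*25))²) = 1/((-25 + (-2 + 3*25))²) = 1/((-25 + (-2 + 75))²) = 1/((-25 + 73)²) = 1/(48²) = 1/2304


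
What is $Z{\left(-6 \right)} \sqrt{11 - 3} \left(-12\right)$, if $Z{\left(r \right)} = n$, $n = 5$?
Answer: $- 120 \sqrt{2} \approx -169.71$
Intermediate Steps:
$Z{\left(r \right)} = 5$
$Z{\left(-6 \right)} \sqrt{11 - 3} \left(-12\right) = 5 \sqrt{11 - 3} \left(-12\right) = 5 \sqrt{8} \left(-12\right) = 5 \cdot 2 \sqrt{2} \left(-12\right) = 10 \sqrt{2} \left(-12\right) = - 120 \sqrt{2}$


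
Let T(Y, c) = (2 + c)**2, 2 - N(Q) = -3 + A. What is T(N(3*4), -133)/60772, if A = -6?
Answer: 17161/60772 ≈ 0.28238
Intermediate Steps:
N(Q) = 11 (N(Q) = 2 - (-3 - 6) = 2 - 1*(-9) = 2 + 9 = 11)
T(N(3*4), -133)/60772 = (2 - 133)**2/60772 = (-131)**2*(1/60772) = 17161*(1/60772) = 17161/60772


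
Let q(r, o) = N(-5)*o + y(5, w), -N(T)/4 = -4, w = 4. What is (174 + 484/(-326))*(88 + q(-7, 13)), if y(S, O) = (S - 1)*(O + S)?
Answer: 9335840/163 ≈ 57275.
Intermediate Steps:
N(T) = 16 (N(T) = -4*(-4) = 16)
y(S, O) = (-1 + S)*(O + S)
q(r, o) = 36 + 16*o (q(r, o) = 16*o + (5**2 - 1*4 - 1*5 + 4*5) = 16*o + (25 - 4 - 5 + 20) = 16*o + 36 = 36 + 16*o)
(174 + 484/(-326))*(88 + q(-7, 13)) = (174 + 484/(-326))*(88 + (36 + 16*13)) = (174 + 484*(-1/326))*(88 + (36 + 208)) = (174 - 242/163)*(88 + 244) = (28120/163)*332 = 9335840/163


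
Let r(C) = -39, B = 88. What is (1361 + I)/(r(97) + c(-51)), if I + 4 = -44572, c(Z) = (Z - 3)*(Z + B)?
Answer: 14405/679 ≈ 21.215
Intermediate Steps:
c(Z) = (-3 + Z)*(88 + Z) (c(Z) = (Z - 3)*(Z + 88) = (-3 + Z)*(88 + Z))
I = -44576 (I = -4 - 44572 = -44576)
(1361 + I)/(r(97) + c(-51)) = (1361 - 44576)/(-39 + (-264 + (-51)² + 85*(-51))) = -43215/(-39 + (-264 + 2601 - 4335)) = -43215/(-39 - 1998) = -43215/(-2037) = -43215*(-1/2037) = 14405/679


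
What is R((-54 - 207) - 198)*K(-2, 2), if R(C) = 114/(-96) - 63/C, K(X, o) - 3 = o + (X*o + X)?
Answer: 857/816 ≈ 1.0502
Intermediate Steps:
K(X, o) = 3 + X + o + X*o (K(X, o) = 3 + (o + (X*o + X)) = 3 + (o + (X + X*o)) = 3 + (X + o + X*o) = 3 + X + o + X*o)
R(C) = -19/16 - 63/C (R(C) = 114*(-1/96) - 63/C = -19/16 - 63/C)
R((-54 - 207) - 198)*K(-2, 2) = (-19/16 - 63/((-54 - 207) - 198))*(3 - 2 + 2 - 2*2) = (-19/16 - 63/(-261 - 198))*(3 - 2 + 2 - 4) = (-19/16 - 63/(-459))*(-1) = (-19/16 - 63*(-1/459))*(-1) = (-19/16 + 7/51)*(-1) = -857/816*(-1) = 857/816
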